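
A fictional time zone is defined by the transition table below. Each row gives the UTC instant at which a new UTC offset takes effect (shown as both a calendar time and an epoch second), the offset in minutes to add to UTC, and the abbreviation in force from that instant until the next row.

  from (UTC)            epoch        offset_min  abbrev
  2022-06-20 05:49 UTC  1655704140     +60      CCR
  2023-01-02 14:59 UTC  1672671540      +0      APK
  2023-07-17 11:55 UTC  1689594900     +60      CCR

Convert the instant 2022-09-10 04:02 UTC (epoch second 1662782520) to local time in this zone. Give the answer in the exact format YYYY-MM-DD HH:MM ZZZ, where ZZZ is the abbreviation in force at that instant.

2022-09-10 05:02 CCR

Query: 2022-09-10 04:02 UTC
Rule 1/3 (CCR, +01:00): 2022-06-20 05:49 UTC ≤ query < 2023-01-02 14:59 UTC
4·60 + 2 + 60 = 302 min
302 = 0·1440 + 302; 302 = 5·60 + 2 → 05:02, same day
→ 2022-09-10 05:02 CCR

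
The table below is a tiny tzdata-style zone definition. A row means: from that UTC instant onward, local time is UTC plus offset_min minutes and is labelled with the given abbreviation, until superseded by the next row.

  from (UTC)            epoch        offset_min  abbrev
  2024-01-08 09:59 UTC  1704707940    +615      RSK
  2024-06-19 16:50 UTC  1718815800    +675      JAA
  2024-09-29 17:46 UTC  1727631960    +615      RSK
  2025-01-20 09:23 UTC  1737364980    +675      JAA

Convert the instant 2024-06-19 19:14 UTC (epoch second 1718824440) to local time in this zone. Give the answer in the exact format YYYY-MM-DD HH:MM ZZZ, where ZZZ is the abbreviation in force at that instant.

2024-06-20 06:29 JAA

Query: 2024-06-19 19:14 UTC
Rule 2/4 (JAA, +11:15): 2024-06-19 16:50 UTC ≤ query < 2024-09-29 17:46 UTC
19·60 + 14 + 675 = 1829 min
1829 = 1·1440 + 389; 389 = 6·60 + 29 → 06:29, 2024-06-19 + 1 day = 2024-06-20
→ 2024-06-20 06:29 JAA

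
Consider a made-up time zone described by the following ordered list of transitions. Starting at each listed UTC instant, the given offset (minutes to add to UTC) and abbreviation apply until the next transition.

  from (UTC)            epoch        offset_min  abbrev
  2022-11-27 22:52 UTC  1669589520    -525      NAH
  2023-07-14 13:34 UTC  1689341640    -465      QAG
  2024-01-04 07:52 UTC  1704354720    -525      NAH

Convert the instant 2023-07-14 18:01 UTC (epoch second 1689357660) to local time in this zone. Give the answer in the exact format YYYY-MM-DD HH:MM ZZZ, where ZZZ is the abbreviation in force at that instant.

2023-07-14 10:16 QAG

Query: 2023-07-14 18:01 UTC
Rule 2/3 (QAG, -07:45): 2023-07-14 13:34 UTC ≤ query < 2024-01-04 07:52 UTC
18·60 + 1 - 465 = 616 min
616 = 0·1440 + 616; 616 = 10·60 + 16 → 10:16, same day
→ 2023-07-14 10:16 QAG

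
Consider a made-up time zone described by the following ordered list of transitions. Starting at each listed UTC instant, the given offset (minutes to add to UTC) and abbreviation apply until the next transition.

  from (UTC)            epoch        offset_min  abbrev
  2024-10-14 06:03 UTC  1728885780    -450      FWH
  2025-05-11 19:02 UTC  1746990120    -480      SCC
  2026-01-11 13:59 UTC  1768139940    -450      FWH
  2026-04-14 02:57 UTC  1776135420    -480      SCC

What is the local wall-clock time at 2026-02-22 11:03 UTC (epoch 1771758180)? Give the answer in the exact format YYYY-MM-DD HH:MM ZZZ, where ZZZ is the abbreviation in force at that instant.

2026-02-22 03:33 FWH

Query: 2026-02-22 11:03 UTC
Rule 3/4 (FWH, -07:30): 2026-01-11 13:59 UTC ≤ query < 2026-04-14 02:57 UTC
11·60 + 3 - 450 = 213 min
213 = 0·1440 + 213; 213 = 3·60 + 33 → 03:33, same day
→ 2026-02-22 03:33 FWH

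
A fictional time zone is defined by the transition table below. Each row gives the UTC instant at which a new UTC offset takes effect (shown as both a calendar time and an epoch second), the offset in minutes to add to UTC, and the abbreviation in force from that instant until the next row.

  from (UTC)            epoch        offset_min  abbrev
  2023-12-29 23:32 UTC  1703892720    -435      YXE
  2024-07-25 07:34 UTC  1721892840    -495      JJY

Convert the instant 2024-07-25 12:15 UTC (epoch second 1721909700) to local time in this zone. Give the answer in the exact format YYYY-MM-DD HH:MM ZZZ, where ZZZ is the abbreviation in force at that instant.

2024-07-25 04:00 JJY

Query: 2024-07-25 12:15 UTC
Rule 2/2 (JJY, -08:15): 2024-07-25 07:34 UTC ≤ query < +∞
12·60 + 15 - 495 = 240 min
240 = 0·1440 + 240; 240 = 4·60 + 0 → 04:00, same day
→ 2024-07-25 04:00 JJY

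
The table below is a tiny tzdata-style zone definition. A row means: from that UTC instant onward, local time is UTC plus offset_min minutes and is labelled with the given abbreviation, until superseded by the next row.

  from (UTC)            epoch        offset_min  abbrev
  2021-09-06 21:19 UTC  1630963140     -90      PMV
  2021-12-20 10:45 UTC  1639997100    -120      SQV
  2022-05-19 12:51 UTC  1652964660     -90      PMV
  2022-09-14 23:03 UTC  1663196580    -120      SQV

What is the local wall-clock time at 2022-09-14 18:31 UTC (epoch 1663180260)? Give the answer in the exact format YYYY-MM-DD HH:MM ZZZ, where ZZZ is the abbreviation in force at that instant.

2022-09-14 17:01 PMV

Query: 2022-09-14 18:31 UTC
Rule 3/4 (PMV, -01:30): 2022-05-19 12:51 UTC ≤ query < 2022-09-14 23:03 UTC
18·60 + 31 - 90 = 1021 min
1021 = 0·1440 + 1021; 1021 = 17·60 + 1 → 17:01, same day
→ 2022-09-14 17:01 PMV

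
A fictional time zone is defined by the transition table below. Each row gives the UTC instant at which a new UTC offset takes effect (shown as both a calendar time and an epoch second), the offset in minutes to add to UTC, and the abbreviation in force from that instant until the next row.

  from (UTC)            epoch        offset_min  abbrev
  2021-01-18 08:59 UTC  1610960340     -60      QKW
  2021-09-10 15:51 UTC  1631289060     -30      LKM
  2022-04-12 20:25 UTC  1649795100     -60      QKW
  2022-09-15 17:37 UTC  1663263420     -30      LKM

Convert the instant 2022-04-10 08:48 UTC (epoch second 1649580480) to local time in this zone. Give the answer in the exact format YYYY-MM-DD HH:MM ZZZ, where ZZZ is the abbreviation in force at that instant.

Query: 2022-04-10 08:48 UTC
Rule 2/4 (LKM, -00:30): 2021-09-10 15:51 UTC ≤ query < 2022-04-12 20:25 UTC
8·60 + 48 - 30 = 498 min
498 = 0·1440 + 498; 498 = 8·60 + 18 → 08:18, same day
→ 2022-04-10 08:18 LKM

2022-04-10 08:18 LKM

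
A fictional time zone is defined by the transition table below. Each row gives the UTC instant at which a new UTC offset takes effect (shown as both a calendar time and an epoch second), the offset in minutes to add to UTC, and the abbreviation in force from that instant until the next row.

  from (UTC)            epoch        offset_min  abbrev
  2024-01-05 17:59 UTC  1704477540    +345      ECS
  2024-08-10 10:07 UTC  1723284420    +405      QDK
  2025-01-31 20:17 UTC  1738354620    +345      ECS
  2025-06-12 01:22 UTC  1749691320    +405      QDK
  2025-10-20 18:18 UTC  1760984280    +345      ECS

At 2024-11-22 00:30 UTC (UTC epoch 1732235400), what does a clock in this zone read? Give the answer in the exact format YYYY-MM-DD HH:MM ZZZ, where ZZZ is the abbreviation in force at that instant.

2024-11-22 07:15 QDK

Query: 2024-11-22 00:30 UTC
Rule 2/5 (QDK, +06:45): 2024-08-10 10:07 UTC ≤ query < 2025-01-31 20:17 UTC
0·60 + 30 + 405 = 435 min
435 = 0·1440 + 435; 435 = 7·60 + 15 → 07:15, same day
→ 2024-11-22 07:15 QDK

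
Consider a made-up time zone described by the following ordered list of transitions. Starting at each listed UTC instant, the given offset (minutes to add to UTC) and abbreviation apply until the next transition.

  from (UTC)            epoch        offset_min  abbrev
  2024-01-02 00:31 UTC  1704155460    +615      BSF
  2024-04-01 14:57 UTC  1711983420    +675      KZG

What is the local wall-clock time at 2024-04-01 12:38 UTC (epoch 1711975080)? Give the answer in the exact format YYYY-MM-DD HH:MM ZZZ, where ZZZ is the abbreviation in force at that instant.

Query: 2024-04-01 12:38 UTC
Rule 1/2 (BSF, +10:15): 2024-01-02 00:31 UTC ≤ query < 2024-04-01 14:57 UTC
12·60 + 38 + 615 = 1373 min
1373 = 0·1440 + 1373; 1373 = 22·60 + 53 → 22:53, same day
→ 2024-04-01 22:53 BSF

2024-04-01 22:53 BSF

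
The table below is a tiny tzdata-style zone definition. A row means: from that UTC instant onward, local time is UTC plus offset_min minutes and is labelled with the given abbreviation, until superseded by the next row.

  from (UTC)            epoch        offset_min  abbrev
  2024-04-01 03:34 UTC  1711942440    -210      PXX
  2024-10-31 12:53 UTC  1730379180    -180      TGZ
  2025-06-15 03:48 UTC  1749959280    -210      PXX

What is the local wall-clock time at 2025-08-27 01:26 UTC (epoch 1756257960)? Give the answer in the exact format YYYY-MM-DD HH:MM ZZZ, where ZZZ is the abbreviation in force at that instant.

Query: 2025-08-27 01:26 UTC
Rule 3/3 (PXX, -03:30): 2025-06-15 03:48 UTC ≤ query < +∞
1·60 + 26 - 210 = -124 min
-124 = -1·1440 + 1316; 1316 = 21·60 + 56 → 21:56, 2025-08-27 - 1 day = 2025-08-26
→ 2025-08-26 21:56 PXX

2025-08-26 21:56 PXX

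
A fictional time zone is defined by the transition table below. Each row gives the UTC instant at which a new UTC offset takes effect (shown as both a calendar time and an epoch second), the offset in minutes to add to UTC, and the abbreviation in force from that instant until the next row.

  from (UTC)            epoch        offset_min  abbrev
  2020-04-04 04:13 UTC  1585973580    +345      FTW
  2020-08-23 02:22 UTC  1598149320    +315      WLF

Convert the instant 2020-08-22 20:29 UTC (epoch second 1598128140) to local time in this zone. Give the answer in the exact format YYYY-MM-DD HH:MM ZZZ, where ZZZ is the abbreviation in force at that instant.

2020-08-23 02:14 FTW

Query: 2020-08-22 20:29 UTC
Rule 1/2 (FTW, +05:45): 2020-04-04 04:13 UTC ≤ query < 2020-08-23 02:22 UTC
20·60 + 29 + 345 = 1574 min
1574 = 1·1440 + 134; 134 = 2·60 + 14 → 02:14, 2020-08-22 + 1 day = 2020-08-23
→ 2020-08-23 02:14 FTW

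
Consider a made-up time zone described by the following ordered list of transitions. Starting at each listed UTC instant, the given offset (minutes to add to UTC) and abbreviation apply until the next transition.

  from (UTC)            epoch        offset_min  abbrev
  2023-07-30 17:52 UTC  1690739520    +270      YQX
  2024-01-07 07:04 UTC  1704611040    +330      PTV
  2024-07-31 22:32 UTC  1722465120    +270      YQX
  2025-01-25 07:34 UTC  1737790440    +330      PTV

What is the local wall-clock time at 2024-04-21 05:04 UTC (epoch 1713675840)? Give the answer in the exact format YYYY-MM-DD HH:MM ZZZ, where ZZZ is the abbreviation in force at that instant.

Query: 2024-04-21 05:04 UTC
Rule 2/4 (PTV, +05:30): 2024-01-07 07:04 UTC ≤ query < 2024-07-31 22:32 UTC
5·60 + 4 + 330 = 634 min
634 = 0·1440 + 634; 634 = 10·60 + 34 → 10:34, same day
→ 2024-04-21 10:34 PTV

2024-04-21 10:34 PTV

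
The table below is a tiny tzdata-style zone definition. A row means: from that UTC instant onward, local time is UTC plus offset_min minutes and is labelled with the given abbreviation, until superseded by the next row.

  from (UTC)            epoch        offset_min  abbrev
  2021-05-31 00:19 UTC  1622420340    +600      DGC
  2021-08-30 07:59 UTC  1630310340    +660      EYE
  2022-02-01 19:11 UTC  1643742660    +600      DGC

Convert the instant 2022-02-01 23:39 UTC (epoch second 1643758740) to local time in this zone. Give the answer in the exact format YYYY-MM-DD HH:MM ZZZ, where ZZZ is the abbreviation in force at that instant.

Query: 2022-02-01 23:39 UTC
Rule 3/3 (DGC, +10:00): 2022-02-01 19:11 UTC ≤ query < +∞
23·60 + 39 + 600 = 2019 min
2019 = 1·1440 + 579; 579 = 9·60 + 39 → 09:39, 2022-02-01 + 1 day = 2022-02-02
→ 2022-02-02 09:39 DGC

2022-02-02 09:39 DGC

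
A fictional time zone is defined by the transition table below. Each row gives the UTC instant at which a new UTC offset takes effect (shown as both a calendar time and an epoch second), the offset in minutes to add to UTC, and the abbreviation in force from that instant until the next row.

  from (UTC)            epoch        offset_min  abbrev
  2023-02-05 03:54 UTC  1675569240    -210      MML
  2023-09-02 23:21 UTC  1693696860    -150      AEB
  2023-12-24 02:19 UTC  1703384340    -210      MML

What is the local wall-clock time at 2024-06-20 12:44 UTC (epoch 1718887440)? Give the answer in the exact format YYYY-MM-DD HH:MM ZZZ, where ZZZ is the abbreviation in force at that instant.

2024-06-20 09:14 MML

Query: 2024-06-20 12:44 UTC
Rule 3/3 (MML, -03:30): 2023-12-24 02:19 UTC ≤ query < +∞
12·60 + 44 - 210 = 554 min
554 = 0·1440 + 554; 554 = 9·60 + 14 → 09:14, same day
→ 2024-06-20 09:14 MML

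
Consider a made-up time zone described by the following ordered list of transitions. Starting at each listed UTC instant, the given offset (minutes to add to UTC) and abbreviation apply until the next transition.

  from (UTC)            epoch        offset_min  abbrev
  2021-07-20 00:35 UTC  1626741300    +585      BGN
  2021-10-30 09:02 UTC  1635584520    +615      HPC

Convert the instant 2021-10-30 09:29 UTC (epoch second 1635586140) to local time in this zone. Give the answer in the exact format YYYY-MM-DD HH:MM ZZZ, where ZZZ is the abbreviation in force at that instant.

Query: 2021-10-30 09:29 UTC
Rule 2/2 (HPC, +10:15): 2021-10-30 09:02 UTC ≤ query < +∞
9·60 + 29 + 615 = 1184 min
1184 = 0·1440 + 1184; 1184 = 19·60 + 44 → 19:44, same day
→ 2021-10-30 19:44 HPC

2021-10-30 19:44 HPC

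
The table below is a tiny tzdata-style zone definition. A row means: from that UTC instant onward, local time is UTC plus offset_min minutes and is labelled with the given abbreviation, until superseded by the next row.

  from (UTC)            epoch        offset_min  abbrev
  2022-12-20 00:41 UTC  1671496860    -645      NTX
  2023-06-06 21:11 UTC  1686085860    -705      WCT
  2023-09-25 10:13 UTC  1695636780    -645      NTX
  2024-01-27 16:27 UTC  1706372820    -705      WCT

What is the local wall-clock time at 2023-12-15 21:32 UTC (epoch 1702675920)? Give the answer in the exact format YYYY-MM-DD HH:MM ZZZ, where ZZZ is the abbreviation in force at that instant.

2023-12-15 10:47 NTX

Query: 2023-12-15 21:32 UTC
Rule 3/4 (NTX, -10:45): 2023-09-25 10:13 UTC ≤ query < 2024-01-27 16:27 UTC
21·60 + 32 - 645 = 647 min
647 = 0·1440 + 647; 647 = 10·60 + 47 → 10:47, same day
→ 2023-12-15 10:47 NTX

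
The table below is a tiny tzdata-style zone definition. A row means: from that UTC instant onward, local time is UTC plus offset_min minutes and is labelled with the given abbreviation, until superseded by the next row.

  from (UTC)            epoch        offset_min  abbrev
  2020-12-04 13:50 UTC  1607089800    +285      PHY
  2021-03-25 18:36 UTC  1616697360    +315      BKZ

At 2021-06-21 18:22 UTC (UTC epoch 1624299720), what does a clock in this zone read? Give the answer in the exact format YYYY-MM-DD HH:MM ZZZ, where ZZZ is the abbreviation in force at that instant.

2021-06-21 23:37 BKZ

Query: 2021-06-21 18:22 UTC
Rule 2/2 (BKZ, +05:15): 2021-03-25 18:36 UTC ≤ query < +∞
18·60 + 22 + 315 = 1417 min
1417 = 0·1440 + 1417; 1417 = 23·60 + 37 → 23:37, same day
→ 2021-06-21 23:37 BKZ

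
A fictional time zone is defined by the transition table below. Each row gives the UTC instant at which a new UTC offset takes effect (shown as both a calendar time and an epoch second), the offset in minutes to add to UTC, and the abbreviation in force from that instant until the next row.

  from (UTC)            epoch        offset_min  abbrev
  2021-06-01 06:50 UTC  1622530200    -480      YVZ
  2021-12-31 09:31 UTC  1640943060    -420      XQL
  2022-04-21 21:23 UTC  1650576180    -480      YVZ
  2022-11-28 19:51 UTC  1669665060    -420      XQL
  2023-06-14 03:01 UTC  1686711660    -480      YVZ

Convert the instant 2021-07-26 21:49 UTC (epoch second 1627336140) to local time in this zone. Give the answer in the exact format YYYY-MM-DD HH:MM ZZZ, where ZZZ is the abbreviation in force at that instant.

Query: 2021-07-26 21:49 UTC
Rule 1/5 (YVZ, -08:00): 2021-06-01 06:50 UTC ≤ query < 2021-12-31 09:31 UTC
21·60 + 49 - 480 = 829 min
829 = 0·1440 + 829; 829 = 13·60 + 49 → 13:49, same day
→ 2021-07-26 13:49 YVZ

2021-07-26 13:49 YVZ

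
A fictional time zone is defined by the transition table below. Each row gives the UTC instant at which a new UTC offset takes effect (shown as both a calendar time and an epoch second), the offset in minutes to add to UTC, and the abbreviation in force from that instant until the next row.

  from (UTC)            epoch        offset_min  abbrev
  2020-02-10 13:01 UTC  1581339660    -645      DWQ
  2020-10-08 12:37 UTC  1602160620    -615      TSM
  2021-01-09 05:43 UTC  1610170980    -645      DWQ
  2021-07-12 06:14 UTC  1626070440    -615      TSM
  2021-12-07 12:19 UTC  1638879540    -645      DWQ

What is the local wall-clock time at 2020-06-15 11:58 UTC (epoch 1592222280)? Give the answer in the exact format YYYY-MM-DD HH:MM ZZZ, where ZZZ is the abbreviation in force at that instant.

2020-06-15 01:13 DWQ

Query: 2020-06-15 11:58 UTC
Rule 1/5 (DWQ, -10:45): 2020-02-10 13:01 UTC ≤ query < 2020-10-08 12:37 UTC
11·60 + 58 - 645 = 73 min
73 = 0·1440 + 73; 73 = 1·60 + 13 → 01:13, same day
→ 2020-06-15 01:13 DWQ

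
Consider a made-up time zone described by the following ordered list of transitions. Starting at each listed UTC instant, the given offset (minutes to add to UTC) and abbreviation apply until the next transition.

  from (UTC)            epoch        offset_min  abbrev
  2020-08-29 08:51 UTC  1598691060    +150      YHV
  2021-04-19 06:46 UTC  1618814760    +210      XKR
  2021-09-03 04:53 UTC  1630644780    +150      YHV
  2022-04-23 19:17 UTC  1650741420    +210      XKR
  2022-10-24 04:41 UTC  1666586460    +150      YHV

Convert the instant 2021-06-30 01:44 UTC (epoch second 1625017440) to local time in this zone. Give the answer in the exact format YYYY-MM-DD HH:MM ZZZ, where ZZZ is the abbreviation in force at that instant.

2021-06-30 05:14 XKR

Query: 2021-06-30 01:44 UTC
Rule 2/5 (XKR, +03:30): 2021-04-19 06:46 UTC ≤ query < 2021-09-03 04:53 UTC
1·60 + 44 + 210 = 314 min
314 = 0·1440 + 314; 314 = 5·60 + 14 → 05:14, same day
→ 2021-06-30 05:14 XKR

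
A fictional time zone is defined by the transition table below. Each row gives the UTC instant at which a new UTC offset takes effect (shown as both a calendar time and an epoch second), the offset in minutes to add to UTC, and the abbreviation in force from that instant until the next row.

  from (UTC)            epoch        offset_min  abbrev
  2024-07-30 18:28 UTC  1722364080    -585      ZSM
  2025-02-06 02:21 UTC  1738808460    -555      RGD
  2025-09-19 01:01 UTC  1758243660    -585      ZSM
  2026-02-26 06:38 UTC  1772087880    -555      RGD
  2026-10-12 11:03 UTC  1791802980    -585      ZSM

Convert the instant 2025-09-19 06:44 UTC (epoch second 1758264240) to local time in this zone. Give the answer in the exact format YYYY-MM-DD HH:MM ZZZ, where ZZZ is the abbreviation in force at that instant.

Query: 2025-09-19 06:44 UTC
Rule 3/5 (ZSM, -09:45): 2025-09-19 01:01 UTC ≤ query < 2026-02-26 06:38 UTC
6·60 + 44 - 585 = -181 min
-181 = -1·1440 + 1259; 1259 = 20·60 + 59 → 20:59, 2025-09-19 - 1 day = 2025-09-18
→ 2025-09-18 20:59 ZSM

2025-09-18 20:59 ZSM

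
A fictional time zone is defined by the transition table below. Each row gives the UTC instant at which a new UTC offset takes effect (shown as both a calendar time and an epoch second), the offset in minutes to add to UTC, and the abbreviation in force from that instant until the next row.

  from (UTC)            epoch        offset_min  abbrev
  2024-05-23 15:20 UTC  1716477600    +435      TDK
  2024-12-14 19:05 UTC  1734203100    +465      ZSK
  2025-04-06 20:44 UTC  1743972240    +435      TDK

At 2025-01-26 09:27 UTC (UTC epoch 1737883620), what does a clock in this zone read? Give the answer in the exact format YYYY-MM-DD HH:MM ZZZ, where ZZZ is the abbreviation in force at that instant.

Query: 2025-01-26 09:27 UTC
Rule 2/3 (ZSK, +07:45): 2024-12-14 19:05 UTC ≤ query < 2025-04-06 20:44 UTC
9·60 + 27 + 465 = 1032 min
1032 = 0·1440 + 1032; 1032 = 17·60 + 12 → 17:12, same day
→ 2025-01-26 17:12 ZSK

2025-01-26 17:12 ZSK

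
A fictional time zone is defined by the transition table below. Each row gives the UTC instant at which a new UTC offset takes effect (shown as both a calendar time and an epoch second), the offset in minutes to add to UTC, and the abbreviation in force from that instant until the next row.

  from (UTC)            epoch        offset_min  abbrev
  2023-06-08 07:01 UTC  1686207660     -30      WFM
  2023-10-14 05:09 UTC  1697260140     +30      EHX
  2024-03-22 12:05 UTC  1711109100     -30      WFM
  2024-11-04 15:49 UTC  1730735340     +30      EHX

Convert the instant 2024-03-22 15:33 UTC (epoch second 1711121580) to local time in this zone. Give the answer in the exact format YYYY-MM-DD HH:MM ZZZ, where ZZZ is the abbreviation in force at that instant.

2024-03-22 15:03 WFM

Query: 2024-03-22 15:33 UTC
Rule 3/4 (WFM, -00:30): 2024-03-22 12:05 UTC ≤ query < 2024-11-04 15:49 UTC
15·60 + 33 - 30 = 903 min
903 = 0·1440 + 903; 903 = 15·60 + 3 → 15:03, same day
→ 2024-03-22 15:03 WFM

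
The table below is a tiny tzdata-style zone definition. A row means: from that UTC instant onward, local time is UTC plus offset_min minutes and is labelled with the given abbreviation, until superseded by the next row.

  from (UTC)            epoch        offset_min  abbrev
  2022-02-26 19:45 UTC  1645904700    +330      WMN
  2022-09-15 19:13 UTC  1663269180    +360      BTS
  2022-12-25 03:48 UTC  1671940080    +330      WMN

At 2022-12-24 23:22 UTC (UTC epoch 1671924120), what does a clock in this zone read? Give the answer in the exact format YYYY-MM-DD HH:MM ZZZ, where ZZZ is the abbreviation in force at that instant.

Query: 2022-12-24 23:22 UTC
Rule 2/3 (BTS, +06:00): 2022-09-15 19:13 UTC ≤ query < 2022-12-25 03:48 UTC
23·60 + 22 + 360 = 1762 min
1762 = 1·1440 + 322; 322 = 5·60 + 22 → 05:22, 2022-12-24 + 1 day = 2022-12-25
→ 2022-12-25 05:22 BTS

2022-12-25 05:22 BTS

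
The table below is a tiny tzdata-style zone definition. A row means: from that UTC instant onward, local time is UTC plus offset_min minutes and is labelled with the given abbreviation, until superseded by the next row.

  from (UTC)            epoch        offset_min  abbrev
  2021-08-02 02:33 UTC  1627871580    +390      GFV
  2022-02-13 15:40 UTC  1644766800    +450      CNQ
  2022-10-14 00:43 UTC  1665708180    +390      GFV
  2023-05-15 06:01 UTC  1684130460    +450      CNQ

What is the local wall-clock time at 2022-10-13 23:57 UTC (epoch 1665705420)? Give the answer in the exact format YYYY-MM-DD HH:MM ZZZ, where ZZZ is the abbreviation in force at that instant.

2022-10-14 07:27 CNQ

Query: 2022-10-13 23:57 UTC
Rule 2/4 (CNQ, +07:30): 2022-02-13 15:40 UTC ≤ query < 2022-10-14 00:43 UTC
23·60 + 57 + 450 = 1887 min
1887 = 1·1440 + 447; 447 = 7·60 + 27 → 07:27, 2022-10-13 + 1 day = 2022-10-14
→ 2022-10-14 07:27 CNQ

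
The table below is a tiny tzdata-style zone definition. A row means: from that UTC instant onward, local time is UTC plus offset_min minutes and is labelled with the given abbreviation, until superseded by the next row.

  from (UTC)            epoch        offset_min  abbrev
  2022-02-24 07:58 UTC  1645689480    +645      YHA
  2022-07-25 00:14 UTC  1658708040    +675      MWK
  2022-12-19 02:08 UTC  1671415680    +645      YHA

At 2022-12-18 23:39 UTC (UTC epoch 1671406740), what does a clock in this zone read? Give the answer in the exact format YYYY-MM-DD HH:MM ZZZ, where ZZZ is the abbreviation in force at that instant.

2022-12-19 10:54 MWK

Query: 2022-12-18 23:39 UTC
Rule 2/3 (MWK, +11:15): 2022-07-25 00:14 UTC ≤ query < 2022-12-19 02:08 UTC
23·60 + 39 + 675 = 2094 min
2094 = 1·1440 + 654; 654 = 10·60 + 54 → 10:54, 2022-12-18 + 1 day = 2022-12-19
→ 2022-12-19 10:54 MWK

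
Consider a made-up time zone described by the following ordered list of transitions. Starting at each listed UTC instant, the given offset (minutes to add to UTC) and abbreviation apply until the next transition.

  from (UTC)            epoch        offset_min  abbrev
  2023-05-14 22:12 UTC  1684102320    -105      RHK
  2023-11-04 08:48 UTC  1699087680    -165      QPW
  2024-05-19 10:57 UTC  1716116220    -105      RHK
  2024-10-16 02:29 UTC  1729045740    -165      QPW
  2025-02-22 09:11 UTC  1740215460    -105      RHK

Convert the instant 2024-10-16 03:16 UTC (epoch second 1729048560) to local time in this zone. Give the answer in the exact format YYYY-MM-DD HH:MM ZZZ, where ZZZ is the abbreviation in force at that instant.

2024-10-16 00:31 QPW

Query: 2024-10-16 03:16 UTC
Rule 4/5 (QPW, -02:45): 2024-10-16 02:29 UTC ≤ query < 2025-02-22 09:11 UTC
3·60 + 16 - 165 = 31 min
31 = 0·1440 + 31; 31 = 0·60 + 31 → 00:31, same day
→ 2024-10-16 00:31 QPW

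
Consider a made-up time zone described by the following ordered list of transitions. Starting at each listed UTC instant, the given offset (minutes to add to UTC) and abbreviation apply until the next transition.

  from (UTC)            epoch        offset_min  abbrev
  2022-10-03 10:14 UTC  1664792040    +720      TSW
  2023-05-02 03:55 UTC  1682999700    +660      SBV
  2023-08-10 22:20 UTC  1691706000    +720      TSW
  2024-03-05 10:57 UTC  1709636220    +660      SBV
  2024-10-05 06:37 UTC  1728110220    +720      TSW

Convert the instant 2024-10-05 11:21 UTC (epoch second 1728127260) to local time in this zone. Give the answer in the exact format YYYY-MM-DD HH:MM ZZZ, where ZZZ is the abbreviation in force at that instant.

Query: 2024-10-05 11:21 UTC
Rule 5/5 (TSW, +12:00): 2024-10-05 06:37 UTC ≤ query < +∞
11·60 + 21 + 720 = 1401 min
1401 = 0·1440 + 1401; 1401 = 23·60 + 21 → 23:21, same day
→ 2024-10-05 23:21 TSW

2024-10-05 23:21 TSW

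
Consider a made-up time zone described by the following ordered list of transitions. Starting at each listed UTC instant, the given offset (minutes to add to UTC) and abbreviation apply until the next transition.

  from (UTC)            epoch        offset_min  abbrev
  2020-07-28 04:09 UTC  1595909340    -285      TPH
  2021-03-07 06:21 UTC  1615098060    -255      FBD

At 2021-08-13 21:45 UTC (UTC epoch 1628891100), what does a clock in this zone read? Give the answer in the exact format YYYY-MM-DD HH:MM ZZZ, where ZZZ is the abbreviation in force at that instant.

Query: 2021-08-13 21:45 UTC
Rule 2/2 (FBD, -04:15): 2021-03-07 06:21 UTC ≤ query < +∞
21·60 + 45 - 255 = 1050 min
1050 = 0·1440 + 1050; 1050 = 17·60 + 30 → 17:30, same day
→ 2021-08-13 17:30 FBD

2021-08-13 17:30 FBD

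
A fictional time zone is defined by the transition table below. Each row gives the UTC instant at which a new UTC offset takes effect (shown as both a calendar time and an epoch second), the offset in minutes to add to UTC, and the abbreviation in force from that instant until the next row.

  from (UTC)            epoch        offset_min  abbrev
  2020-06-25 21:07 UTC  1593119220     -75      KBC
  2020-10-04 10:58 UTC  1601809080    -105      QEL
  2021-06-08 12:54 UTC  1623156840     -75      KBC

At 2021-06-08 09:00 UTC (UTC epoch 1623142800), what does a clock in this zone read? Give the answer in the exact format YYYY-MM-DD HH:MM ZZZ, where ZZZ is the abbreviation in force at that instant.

2021-06-08 07:15 QEL

Query: 2021-06-08 09:00 UTC
Rule 2/3 (QEL, -01:45): 2020-10-04 10:58 UTC ≤ query < 2021-06-08 12:54 UTC
9·60 + 0 - 105 = 435 min
435 = 0·1440 + 435; 435 = 7·60 + 15 → 07:15, same day
→ 2021-06-08 07:15 QEL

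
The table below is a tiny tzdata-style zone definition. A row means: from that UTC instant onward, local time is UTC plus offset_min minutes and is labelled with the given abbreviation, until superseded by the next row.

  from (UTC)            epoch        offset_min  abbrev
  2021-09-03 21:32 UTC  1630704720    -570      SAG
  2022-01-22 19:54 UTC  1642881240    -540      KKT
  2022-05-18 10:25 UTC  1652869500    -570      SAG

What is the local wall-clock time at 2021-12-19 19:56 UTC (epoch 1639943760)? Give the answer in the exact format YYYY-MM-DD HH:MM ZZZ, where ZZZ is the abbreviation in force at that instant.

2021-12-19 10:26 SAG

Query: 2021-12-19 19:56 UTC
Rule 1/3 (SAG, -09:30): 2021-09-03 21:32 UTC ≤ query < 2022-01-22 19:54 UTC
19·60 + 56 - 570 = 626 min
626 = 0·1440 + 626; 626 = 10·60 + 26 → 10:26, same day
→ 2021-12-19 10:26 SAG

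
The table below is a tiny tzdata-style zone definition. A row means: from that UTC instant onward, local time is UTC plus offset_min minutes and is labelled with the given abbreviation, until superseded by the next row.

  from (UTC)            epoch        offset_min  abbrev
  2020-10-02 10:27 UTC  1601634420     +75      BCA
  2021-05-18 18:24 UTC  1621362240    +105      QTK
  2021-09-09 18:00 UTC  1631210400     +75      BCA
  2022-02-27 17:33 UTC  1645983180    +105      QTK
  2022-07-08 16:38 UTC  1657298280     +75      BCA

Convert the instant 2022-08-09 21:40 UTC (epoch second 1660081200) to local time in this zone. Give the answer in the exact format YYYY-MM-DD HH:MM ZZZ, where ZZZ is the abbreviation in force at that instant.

Query: 2022-08-09 21:40 UTC
Rule 5/5 (BCA, +01:15): 2022-07-08 16:38 UTC ≤ query < +∞
21·60 + 40 + 75 = 1375 min
1375 = 0·1440 + 1375; 1375 = 22·60 + 55 → 22:55, same day
→ 2022-08-09 22:55 BCA

2022-08-09 22:55 BCA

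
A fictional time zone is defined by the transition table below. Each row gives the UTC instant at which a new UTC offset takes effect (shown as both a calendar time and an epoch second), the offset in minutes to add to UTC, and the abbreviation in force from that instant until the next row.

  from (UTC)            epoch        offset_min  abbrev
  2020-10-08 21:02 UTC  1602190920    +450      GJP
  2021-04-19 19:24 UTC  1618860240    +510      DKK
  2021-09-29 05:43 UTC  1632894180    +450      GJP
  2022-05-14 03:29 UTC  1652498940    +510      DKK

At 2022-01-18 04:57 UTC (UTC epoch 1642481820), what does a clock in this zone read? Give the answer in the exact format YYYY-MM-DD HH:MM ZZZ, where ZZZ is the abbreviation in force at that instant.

Query: 2022-01-18 04:57 UTC
Rule 3/4 (GJP, +07:30): 2021-09-29 05:43 UTC ≤ query < 2022-05-14 03:29 UTC
4·60 + 57 + 450 = 747 min
747 = 0·1440 + 747; 747 = 12·60 + 27 → 12:27, same day
→ 2022-01-18 12:27 GJP

2022-01-18 12:27 GJP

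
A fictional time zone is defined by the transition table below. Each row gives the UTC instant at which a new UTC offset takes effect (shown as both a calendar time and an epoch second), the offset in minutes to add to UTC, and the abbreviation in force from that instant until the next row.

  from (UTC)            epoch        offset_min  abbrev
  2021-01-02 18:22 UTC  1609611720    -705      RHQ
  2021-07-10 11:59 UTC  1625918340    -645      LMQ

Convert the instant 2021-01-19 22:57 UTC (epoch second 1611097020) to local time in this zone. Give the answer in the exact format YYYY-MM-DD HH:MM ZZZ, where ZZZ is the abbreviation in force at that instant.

2021-01-19 11:12 RHQ

Query: 2021-01-19 22:57 UTC
Rule 1/2 (RHQ, -11:45): 2021-01-02 18:22 UTC ≤ query < 2021-07-10 11:59 UTC
22·60 + 57 - 705 = 672 min
672 = 0·1440 + 672; 672 = 11·60 + 12 → 11:12, same day
→ 2021-01-19 11:12 RHQ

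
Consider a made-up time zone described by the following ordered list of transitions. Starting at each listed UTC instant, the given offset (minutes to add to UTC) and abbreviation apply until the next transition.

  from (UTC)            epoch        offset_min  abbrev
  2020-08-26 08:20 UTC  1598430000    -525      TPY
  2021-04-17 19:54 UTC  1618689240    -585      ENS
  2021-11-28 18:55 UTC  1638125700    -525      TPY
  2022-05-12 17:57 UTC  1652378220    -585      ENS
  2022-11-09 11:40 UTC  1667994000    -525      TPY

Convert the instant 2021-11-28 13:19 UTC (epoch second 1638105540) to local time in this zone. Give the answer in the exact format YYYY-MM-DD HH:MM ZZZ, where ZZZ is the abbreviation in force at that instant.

Query: 2021-11-28 13:19 UTC
Rule 2/5 (ENS, -09:45): 2021-04-17 19:54 UTC ≤ query < 2021-11-28 18:55 UTC
13·60 + 19 - 585 = 214 min
214 = 0·1440 + 214; 214 = 3·60 + 34 → 03:34, same day
→ 2021-11-28 03:34 ENS

2021-11-28 03:34 ENS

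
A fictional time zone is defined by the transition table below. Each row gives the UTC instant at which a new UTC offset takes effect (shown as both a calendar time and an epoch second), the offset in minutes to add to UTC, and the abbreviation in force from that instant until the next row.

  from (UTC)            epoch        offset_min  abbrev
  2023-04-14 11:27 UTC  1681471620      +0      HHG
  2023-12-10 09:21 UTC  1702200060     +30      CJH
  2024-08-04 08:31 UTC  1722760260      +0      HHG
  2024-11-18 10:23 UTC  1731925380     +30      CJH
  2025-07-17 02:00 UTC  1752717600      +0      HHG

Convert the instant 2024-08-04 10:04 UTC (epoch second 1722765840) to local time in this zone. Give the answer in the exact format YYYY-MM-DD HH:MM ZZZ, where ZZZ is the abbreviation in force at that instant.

2024-08-04 10:04 HHG

Query: 2024-08-04 10:04 UTC
Rule 3/5 (HHG, +00:00): 2024-08-04 08:31 UTC ≤ query < 2024-11-18 10:23 UTC
10·60 + 4 + 0 = 604 min
604 = 0·1440 + 604; 604 = 10·60 + 4 → 10:04, same day
→ 2024-08-04 10:04 HHG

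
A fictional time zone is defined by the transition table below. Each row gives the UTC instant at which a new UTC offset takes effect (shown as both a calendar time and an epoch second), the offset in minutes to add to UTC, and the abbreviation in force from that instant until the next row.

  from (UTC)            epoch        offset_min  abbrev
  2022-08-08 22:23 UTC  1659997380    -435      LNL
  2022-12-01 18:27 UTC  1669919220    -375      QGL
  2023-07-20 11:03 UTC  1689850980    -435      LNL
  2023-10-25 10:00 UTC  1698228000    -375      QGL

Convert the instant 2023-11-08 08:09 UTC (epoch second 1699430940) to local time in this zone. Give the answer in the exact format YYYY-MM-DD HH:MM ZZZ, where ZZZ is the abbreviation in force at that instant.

2023-11-08 01:54 QGL

Query: 2023-11-08 08:09 UTC
Rule 4/4 (QGL, -06:15): 2023-10-25 10:00 UTC ≤ query < +∞
8·60 + 9 - 375 = 114 min
114 = 0·1440 + 114; 114 = 1·60 + 54 → 01:54, same day
→ 2023-11-08 01:54 QGL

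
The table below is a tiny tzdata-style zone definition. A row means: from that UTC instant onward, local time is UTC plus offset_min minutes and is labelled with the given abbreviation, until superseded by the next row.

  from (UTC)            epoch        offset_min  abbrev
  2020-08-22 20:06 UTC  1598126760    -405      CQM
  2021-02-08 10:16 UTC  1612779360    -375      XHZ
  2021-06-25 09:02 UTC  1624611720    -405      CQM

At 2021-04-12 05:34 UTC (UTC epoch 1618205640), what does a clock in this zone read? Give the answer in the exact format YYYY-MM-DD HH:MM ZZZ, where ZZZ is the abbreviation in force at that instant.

2021-04-11 23:19 XHZ

Query: 2021-04-12 05:34 UTC
Rule 2/3 (XHZ, -06:15): 2021-02-08 10:16 UTC ≤ query < 2021-06-25 09:02 UTC
5·60 + 34 - 375 = -41 min
-41 = -1·1440 + 1399; 1399 = 23·60 + 19 → 23:19, 2021-04-12 - 1 day = 2021-04-11
→ 2021-04-11 23:19 XHZ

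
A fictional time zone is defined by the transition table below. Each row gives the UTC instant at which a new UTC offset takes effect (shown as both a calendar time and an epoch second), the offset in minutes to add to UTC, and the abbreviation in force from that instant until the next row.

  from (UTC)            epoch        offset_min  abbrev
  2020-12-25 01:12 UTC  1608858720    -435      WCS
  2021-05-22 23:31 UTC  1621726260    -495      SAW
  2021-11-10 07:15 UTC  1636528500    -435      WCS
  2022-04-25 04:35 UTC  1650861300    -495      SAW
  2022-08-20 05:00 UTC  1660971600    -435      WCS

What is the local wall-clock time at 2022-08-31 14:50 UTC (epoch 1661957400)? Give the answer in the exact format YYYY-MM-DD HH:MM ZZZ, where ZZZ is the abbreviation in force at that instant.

2022-08-31 07:35 WCS

Query: 2022-08-31 14:50 UTC
Rule 5/5 (WCS, -07:15): 2022-08-20 05:00 UTC ≤ query < +∞
14·60 + 50 - 435 = 455 min
455 = 0·1440 + 455; 455 = 7·60 + 35 → 07:35, same day
→ 2022-08-31 07:35 WCS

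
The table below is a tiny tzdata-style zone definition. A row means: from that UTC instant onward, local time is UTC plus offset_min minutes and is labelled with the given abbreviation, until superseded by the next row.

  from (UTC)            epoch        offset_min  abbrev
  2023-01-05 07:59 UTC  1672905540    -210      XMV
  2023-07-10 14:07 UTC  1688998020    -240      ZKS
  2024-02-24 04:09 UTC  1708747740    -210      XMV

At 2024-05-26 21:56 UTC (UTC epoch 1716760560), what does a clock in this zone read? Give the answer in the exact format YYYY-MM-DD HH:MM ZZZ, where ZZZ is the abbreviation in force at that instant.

Query: 2024-05-26 21:56 UTC
Rule 3/3 (XMV, -03:30): 2024-02-24 04:09 UTC ≤ query < +∞
21·60 + 56 - 210 = 1106 min
1106 = 0·1440 + 1106; 1106 = 18·60 + 26 → 18:26, same day
→ 2024-05-26 18:26 XMV

2024-05-26 18:26 XMV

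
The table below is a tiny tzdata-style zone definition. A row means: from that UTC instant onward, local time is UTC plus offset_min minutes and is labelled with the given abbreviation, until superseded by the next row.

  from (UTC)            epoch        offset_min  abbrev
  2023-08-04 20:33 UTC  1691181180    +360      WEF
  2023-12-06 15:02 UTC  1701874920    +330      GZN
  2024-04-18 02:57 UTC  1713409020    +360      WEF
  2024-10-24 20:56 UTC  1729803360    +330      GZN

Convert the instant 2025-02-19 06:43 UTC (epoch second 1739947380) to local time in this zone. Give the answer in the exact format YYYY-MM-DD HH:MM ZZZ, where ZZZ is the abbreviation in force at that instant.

Query: 2025-02-19 06:43 UTC
Rule 4/4 (GZN, +05:30): 2024-10-24 20:56 UTC ≤ query < +∞
6·60 + 43 + 330 = 733 min
733 = 0·1440 + 733; 733 = 12·60 + 13 → 12:13, same day
→ 2025-02-19 12:13 GZN

2025-02-19 12:13 GZN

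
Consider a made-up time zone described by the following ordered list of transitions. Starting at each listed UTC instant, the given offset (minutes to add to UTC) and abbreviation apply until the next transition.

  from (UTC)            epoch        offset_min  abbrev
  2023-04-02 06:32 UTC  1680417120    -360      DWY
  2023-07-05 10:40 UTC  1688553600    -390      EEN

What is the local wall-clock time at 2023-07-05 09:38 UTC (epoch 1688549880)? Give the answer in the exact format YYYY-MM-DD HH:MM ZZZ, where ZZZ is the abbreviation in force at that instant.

Query: 2023-07-05 09:38 UTC
Rule 1/2 (DWY, -06:00): 2023-04-02 06:32 UTC ≤ query < 2023-07-05 10:40 UTC
9·60 + 38 - 360 = 218 min
218 = 0·1440 + 218; 218 = 3·60 + 38 → 03:38, same day
→ 2023-07-05 03:38 DWY

2023-07-05 03:38 DWY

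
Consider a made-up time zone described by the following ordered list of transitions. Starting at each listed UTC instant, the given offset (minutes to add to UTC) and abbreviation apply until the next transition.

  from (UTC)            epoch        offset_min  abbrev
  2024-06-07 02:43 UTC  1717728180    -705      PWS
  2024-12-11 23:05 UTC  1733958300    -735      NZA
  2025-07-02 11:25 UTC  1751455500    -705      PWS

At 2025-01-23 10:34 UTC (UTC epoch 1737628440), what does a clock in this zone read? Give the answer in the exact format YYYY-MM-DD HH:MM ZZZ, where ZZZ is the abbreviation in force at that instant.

Query: 2025-01-23 10:34 UTC
Rule 2/3 (NZA, -12:15): 2024-12-11 23:05 UTC ≤ query < 2025-07-02 11:25 UTC
10·60 + 34 - 735 = -101 min
-101 = -1·1440 + 1339; 1339 = 22·60 + 19 → 22:19, 2025-01-23 - 1 day = 2025-01-22
→ 2025-01-22 22:19 NZA

2025-01-22 22:19 NZA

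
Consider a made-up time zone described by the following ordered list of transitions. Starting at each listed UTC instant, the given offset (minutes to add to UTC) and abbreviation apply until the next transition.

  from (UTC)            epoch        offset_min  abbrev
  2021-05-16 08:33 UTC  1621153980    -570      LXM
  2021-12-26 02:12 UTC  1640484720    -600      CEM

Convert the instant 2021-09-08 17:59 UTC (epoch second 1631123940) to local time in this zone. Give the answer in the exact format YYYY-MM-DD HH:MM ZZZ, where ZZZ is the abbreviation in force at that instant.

2021-09-08 08:29 LXM

Query: 2021-09-08 17:59 UTC
Rule 1/2 (LXM, -09:30): 2021-05-16 08:33 UTC ≤ query < 2021-12-26 02:12 UTC
17·60 + 59 - 570 = 509 min
509 = 0·1440 + 509; 509 = 8·60 + 29 → 08:29, same day
→ 2021-09-08 08:29 LXM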